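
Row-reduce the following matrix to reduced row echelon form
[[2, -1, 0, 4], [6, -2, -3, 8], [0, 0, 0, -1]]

[[1, 0, -3/2, 0], [0, 1, -3, 0], [0, 0, 0, 1]]

ρ1 → 1/2·ρ1
ρ2 → ρ2 − 6·ρ1
ρ3 → -1·ρ3
ρ2 → ρ2 + 4·ρ3
ρ1 → ρ1 − 2·ρ3
ρ1 → ρ1 + 1/2·ρ2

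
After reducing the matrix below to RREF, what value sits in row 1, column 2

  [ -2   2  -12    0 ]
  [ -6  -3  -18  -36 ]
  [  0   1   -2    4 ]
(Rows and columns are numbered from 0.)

-2

Multiply r1 by -1/2.
  [  1  -1    6    0 ]
  [ -6  -3  -18  -36 ]
  [  0   1   -2    4 ]
Add 6 times r1 to r2.
  [ 1  -1   6    0 ]
  [ 0  -9  18  -36 ]
  [ 0   1  -2    4 ]
Multiply r2 by -1/9.
  [ 1  -1   6  0 ]
  [ 0   1  -2  4 ]
  [ 0   1  -2  4 ]
Subtract r2 from r3.
  [ 1  -1   6  0 ]
  [ 0   1  -2  4 ]
  [ 0   0   0  0 ]
Add r2 to r1.
  [ 1  0   4  4 ]
  [ 0  1  -2  4 ]
  [ 0  0   0  0 ]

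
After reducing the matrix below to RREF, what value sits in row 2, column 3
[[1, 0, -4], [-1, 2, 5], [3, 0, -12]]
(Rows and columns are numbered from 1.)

1/2

Add R1 to R2.
  [ 1  0   -4 ]
  [ 0  2    1 ]
  [ 3  0  -12 ]
Subtract 3 times R1 from R3.
  [ 1  0  -4 ]
  [ 0  2   1 ]
  [ 0  0   0 ]
Multiply R2 by 1/2.
  [ 1  0   -4 ]
  [ 0  1  1/2 ]
  [ 0  0    0 ]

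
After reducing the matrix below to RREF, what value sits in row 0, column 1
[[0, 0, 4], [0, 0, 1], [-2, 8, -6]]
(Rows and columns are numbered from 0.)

-4

Swap R1 and R3.
  [ -2  8  -6 ]
  [  0  0   1 ]
  [  0  0   4 ]
Multiply R1 by -1/2.
  [ 1  -4  3 ]
  [ 0   0  1 ]
  [ 0   0  4 ]
Subtract 4 times R2 from R3.
  [ 1  -4  3 ]
  [ 0   0  1 ]
  [ 0   0  0 ]
Subtract 3 times R2 from R1.
  [ 1  -4  0 ]
  [ 0   0  1 ]
  [ 0   0  0 ]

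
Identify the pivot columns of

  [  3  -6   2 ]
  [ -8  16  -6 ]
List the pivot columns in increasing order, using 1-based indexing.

1, 3

R1 → 1/3·R1
  [  1  -2  2/3 ]
  [ -8  16   -6 ]
R2 → R2 + 8·R1
  [ 1  -2   2/3 ]
  [ 0   0  -2/3 ]
R2 → -3/2·R2
  [ 1  -2  2/3 ]
  [ 0   0    1 ]
R1 → R1 − 2/3·R2
  [ 1  -2  0 ]
  [ 0   0  1 ]
Pivot columns are the columns containing a leading 1.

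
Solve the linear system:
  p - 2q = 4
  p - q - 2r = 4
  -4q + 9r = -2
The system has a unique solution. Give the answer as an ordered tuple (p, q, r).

Form the augmented matrix and row-reduce:
  [ 1  -2   0  |   4 ]
  [ 1  -1  -2  |   4 ]
  [ 0  -4   9  |  -2 ]
R2 → R2 − R1
  [ 1  -2   0  |   4 ]
  [ 0   1  -2  |   0 ]
  [ 0  -4   9  |  -2 ]
R3 → R3 + 4·R2
  [ 1  -2   0  |   4 ]
  [ 0   1  -2  |   0 ]
  [ 0   0   1  |  -2 ]
R2 → R2 + 2·R3
  [ 1  -2  0  |   4 ]
  [ 0   1  0  |  -4 ]
  [ 0   0  1  |  -2 ]
R1 → R1 + 2·R2
  [ 1  0  0  |  -4 ]
  [ 0  1  0  |  -4 ]
  [ 0  0  1  |  -2 ]
Reading off the last column: p = -4, q = -4, r = -2.

(-4, -4, -2)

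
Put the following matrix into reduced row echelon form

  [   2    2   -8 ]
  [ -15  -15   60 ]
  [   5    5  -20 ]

ρ1 := 1/2·ρ1
ρ2 := ρ2 + 15·ρ1
ρ3 := ρ3 − 5·ρ1

[[1, 1, -4], [0, 0, 0], [0, 0, 0]]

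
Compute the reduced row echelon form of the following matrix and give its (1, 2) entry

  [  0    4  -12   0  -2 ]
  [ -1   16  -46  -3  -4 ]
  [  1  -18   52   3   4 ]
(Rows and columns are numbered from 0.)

R1 ↔ R2
  [ -1   16  -46  -3  -4 ]
  [  0    4  -12   0  -2 ]
  [  1  -18   52   3   4 ]
R1 -> -1·R1
  [ 1  -16   46  3   4 ]
  [ 0    4  -12  0  -2 ]
  [ 1  -18   52  3   4 ]
R3 -> R3 − R1
  [ 1  -16   46  3   4 ]
  [ 0    4  -12  0  -2 ]
  [ 0   -2    6  0   0 ]
R2 -> 1/4·R2
  [ 1  -16  46  3     4 ]
  [ 0    1  -3  0  -1/2 ]
  [ 0   -2   6  0     0 ]
R3 -> R3 + 2·R2
  [ 1  -16  46  3     4 ]
  [ 0    1  -3  0  -1/2 ]
  [ 0    0   0  0    -1 ]
R3 -> -1·R3
  [ 1  -16  46  3     4 ]
  [ 0    1  -3  0  -1/2 ]
  [ 0    0   0  0     1 ]
R2 -> R2 + 1/2·R3
  [ 1  -16  46  3  4 ]
  [ 0    1  -3  0  0 ]
  [ 0    0   0  0  1 ]
R1 -> R1 − 4·R3
  [ 1  -16  46  3  0 ]
  [ 0    1  -3  0  0 ]
  [ 0    0   0  0  1 ]
R1 -> R1 + 16·R2
  [ 1  0  -2  3  0 ]
  [ 0  1  -3  0  0 ]
  [ 0  0   0  0  1 ]

-3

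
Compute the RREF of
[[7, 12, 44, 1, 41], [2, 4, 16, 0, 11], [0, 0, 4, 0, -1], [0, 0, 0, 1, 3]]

Multiply ρ1 by 1/7.
  [ 1  12/7  44/7  1/7  41/7 ]
  [ 2     4    16    0    11 ]
  [ 0     0     4    0    -1 ]
  [ 0     0     0    1     3 ]
Subtract 2 times ρ1 from ρ2.
  [ 1  12/7  44/7   1/7  41/7 ]
  [ 0   4/7  24/7  -2/7  -5/7 ]
  [ 0     0     4     0    -1 ]
  [ 0     0     0     1     3 ]
Multiply ρ2 by 7/4.
  [ 1  12/7  44/7   1/7  41/7 ]
  [ 0     1     6  -1/2  -5/4 ]
  [ 0     0     4     0    -1 ]
  [ 0     0     0     1     3 ]
Multiply ρ3 by 1/4.
  [ 1  12/7  44/7   1/7  41/7 ]
  [ 0     1     6  -1/2  -5/4 ]
  [ 0     0     1     0  -1/4 ]
  [ 0     0     0     1     3 ]
Add 1/2 times ρ4 to ρ2.
  [ 1  12/7  44/7  1/7  41/7 ]
  [ 0     1     6    0   1/4 ]
  [ 0     0     1    0  -1/4 ]
  [ 0     0     0    1     3 ]
Subtract 1/7 times ρ4 from ρ1.
  [ 1  12/7  44/7  0  38/7 ]
  [ 0     1     6  0   1/4 ]
  [ 0     0     1  0  -1/4 ]
  [ 0     0     0  1     3 ]
Subtract 6 times ρ3 from ρ2.
  [ 1  12/7  44/7  0  38/7 ]
  [ 0     1     0  0   7/4 ]
  [ 0     0     1  0  -1/4 ]
  [ 0     0     0  1     3 ]
Subtract 44/7 times ρ3 from ρ1.
  [ 1  12/7  0  0     7 ]
  [ 0     1  0  0   7/4 ]
  [ 0     0  1  0  -1/4 ]
  [ 0     0  0  1     3 ]
Subtract 12/7 times ρ2 from ρ1.
  [ 1  0  0  0     4 ]
  [ 0  1  0  0   7/4 ]
  [ 0  0  1  0  -1/4 ]
  [ 0  0  0  1     3 ]

[[1, 0, 0, 0, 4], [0, 1, 0, 0, 7/4], [0, 0, 1, 0, -1/4], [0, 0, 0, 1, 3]]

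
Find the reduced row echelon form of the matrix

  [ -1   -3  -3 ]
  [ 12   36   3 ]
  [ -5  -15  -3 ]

[[1, 3, 0], [0, 0, 1], [0, 0, 0]]

Multiply r1 by -1.
  [  1    3   3 ]
  [ 12   36   3 ]
  [ -5  -15  -3 ]
Subtract 12 times r1 from r2.
  [  1    3    3 ]
  [  0    0  -33 ]
  [ -5  -15   -3 ]
Add 5 times r1 to r3.
  [ 1  3    3 ]
  [ 0  0  -33 ]
  [ 0  0   12 ]
Multiply r2 by -1/33.
  [ 1  3   3 ]
  [ 0  0   1 ]
  [ 0  0  12 ]
Subtract 12 times r2 from r3.
  [ 1  3  3 ]
  [ 0  0  1 ]
  [ 0  0  0 ]
Subtract 3 times r2 from r1.
  [ 1  3  0 ]
  [ 0  0  1 ]
  [ 0  0  0 ]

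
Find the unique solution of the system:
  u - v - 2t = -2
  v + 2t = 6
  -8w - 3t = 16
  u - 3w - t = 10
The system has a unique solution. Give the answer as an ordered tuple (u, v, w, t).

(4, 6, -2, 0)

Form the augmented matrix and row-reduce:
  [ 1  -1   0  -2  |  -2 ]
  [ 0   1   0   2  |   6 ]
  [ 0   0  -8  -3  |  16 ]
  [ 1   0  -3  -1  |  10 ]
Subtract ρ1 from ρ4.
  [ 1  -1   0  -2  |  -2 ]
  [ 0   1   0   2  |   6 ]
  [ 0   0  -8  -3  |  16 ]
  [ 0   1  -3   1  |  12 ]
Subtract ρ2 from ρ4.
  [ 1  -1   0  -2  |  -2 ]
  [ 0   1   0   2  |   6 ]
  [ 0   0  -8  -3  |  16 ]
  [ 0   0  -3  -1  |   6 ]
Multiply ρ3 by -1/8.
  [ 1  -1   0   -2  |  -2 ]
  [ 0   1   0    2  |   6 ]
  [ 0   0   1  3/8  |  -2 ]
  [ 0   0  -3   -1  |   6 ]
Add 3 times ρ3 to ρ4.
  [ 1  -1  0   -2  |  -2 ]
  [ 0   1  0    2  |   6 ]
  [ 0   0  1  3/8  |  -2 ]
  [ 0   0  0  1/8  |   0 ]
Multiply ρ4 by 8.
  [ 1  -1  0   -2  |  -2 ]
  [ 0   1  0    2  |   6 ]
  [ 0   0  1  3/8  |  -2 ]
  [ 0   0  0    1  |   0 ]
Subtract 3/8 times ρ4 from ρ3.
  [ 1  -1  0  -2  |  -2 ]
  [ 0   1  0   2  |   6 ]
  [ 0   0  1   0  |  -2 ]
  [ 0   0  0   1  |   0 ]
Subtract 2 times ρ4 from ρ2.
  [ 1  -1  0  -2  |  -2 ]
  [ 0   1  0   0  |   6 ]
  [ 0   0  1   0  |  -2 ]
  [ 0   0  0   1  |   0 ]
Add 2 times ρ4 to ρ1.
  [ 1  -1  0  0  |  -2 ]
  [ 0   1  0  0  |   6 ]
  [ 0   0  1  0  |  -2 ]
  [ 0   0  0  1  |   0 ]
Add ρ2 to ρ1.
  [ 1  0  0  0  |   4 ]
  [ 0  1  0  0  |   6 ]
  [ 0  0  1  0  |  -2 ]
  [ 0  0  0  1  |   0 ]
Reading off the last column: u = 4, v = 6, w = -2, t = 0.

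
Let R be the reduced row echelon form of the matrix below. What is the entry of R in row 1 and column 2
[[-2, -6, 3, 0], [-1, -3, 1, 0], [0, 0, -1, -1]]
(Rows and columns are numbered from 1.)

R1 := -1/2·R1
R2 := R2 + R1
R2 := -2·R2
R3 := R3 + R2
R3 := -1·R3
R1 := R1 + 3/2·R2

3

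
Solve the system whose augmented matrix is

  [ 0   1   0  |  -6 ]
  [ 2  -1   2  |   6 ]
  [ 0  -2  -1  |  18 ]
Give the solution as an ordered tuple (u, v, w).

(6, -6, -6)

R1 <=> R2
  [ 2  -1   2  |   6 ]
  [ 0   1   0  |  -6 ]
  [ 0  -2  -1  |  18 ]
R1 → 1/2·R1
  [ 1  -1/2   1  |   3 ]
  [ 0     1   0  |  -6 ]
  [ 0    -2  -1  |  18 ]
R3 → R3 + 2·R2
  [ 1  -1/2   1  |   3 ]
  [ 0     1   0  |  -6 ]
  [ 0     0  -1  |   6 ]
R3 → -1·R3
  [ 1  -1/2  1  |   3 ]
  [ 0     1  0  |  -6 ]
  [ 0     0  1  |  -6 ]
R1 → R1 − R3
  [ 1  -1/2  0  |   9 ]
  [ 0     1  0  |  -6 ]
  [ 0     0  1  |  -6 ]
R1 → R1 + 1/2·R2
  [ 1  0  0  |   6 ]
  [ 0  1  0  |  -6 ]
  [ 0  0  1  |  -6 ]
Reading off the last column: u = 6, v = -6, w = -6.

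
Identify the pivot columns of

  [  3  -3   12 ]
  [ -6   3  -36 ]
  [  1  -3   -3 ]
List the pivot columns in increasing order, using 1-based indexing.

r1 → 1/3·r1
  [  1  -1    4 ]
  [ -6   3  -36 ]
  [  1  -3   -3 ]
r2 → r2 + 6·r1
  [ 1  -1    4 ]
  [ 0  -3  -12 ]
  [ 1  -3   -3 ]
r3 → r3 − r1
  [ 1  -1    4 ]
  [ 0  -3  -12 ]
  [ 0  -2   -7 ]
r2 → -1/3·r2
  [ 1  -1   4 ]
  [ 0   1   4 ]
  [ 0  -2  -7 ]
r3 → r3 + 2·r2
  [ 1  -1  4 ]
  [ 0   1  4 ]
  [ 0   0  1 ]
r2 → r2 − 4·r3
  [ 1  -1  4 ]
  [ 0   1  0 ]
  [ 0   0  1 ]
r1 → r1 − 4·r3
  [ 1  -1  0 ]
  [ 0   1  0 ]
  [ 0   0  1 ]
r1 → r1 + r2
  [ 1  0  0 ]
  [ 0  1  0 ]
  [ 0  0  1 ]
Pivot columns are the columns containing a leading 1.

1, 2, 3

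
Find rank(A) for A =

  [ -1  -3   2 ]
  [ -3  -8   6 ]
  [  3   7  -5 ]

rank = 3

Multiply ρ1 by -1.
  [  1   3  -2 ]
  [ -3  -8   6 ]
  [  3   7  -5 ]
Add 3 times ρ1 to ρ2.
  [ 1  3  -2 ]
  [ 0  1   0 ]
  [ 3  7  -5 ]
Subtract 3 times ρ1 from ρ3.
  [ 1   3  -2 ]
  [ 0   1   0 ]
  [ 0  -2   1 ]
Add 2 times ρ2 to ρ3.
  [ 1  3  -2 ]
  [ 0  1   0 ]
  [ 0  0   1 ]
Add 2 times ρ3 to ρ1.
  [ 1  3  0 ]
  [ 0  1  0 ]
  [ 0  0  1 ]
Subtract 3 times ρ2 from ρ1.
  [ 1  0  0 ]
  [ 0  1  0 ]
  [ 0  0  1 ]
The reduced form has 3 nonzero rows.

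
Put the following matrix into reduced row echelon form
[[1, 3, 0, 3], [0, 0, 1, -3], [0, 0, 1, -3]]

[[1, 3, 0, 3], [0, 0, 1, -3], [0, 0, 0, 0]]

R3 -> R3 − R2
  [ 1  3  0   3 ]
  [ 0  0  1  -3 ]
  [ 0  0  0   0 ]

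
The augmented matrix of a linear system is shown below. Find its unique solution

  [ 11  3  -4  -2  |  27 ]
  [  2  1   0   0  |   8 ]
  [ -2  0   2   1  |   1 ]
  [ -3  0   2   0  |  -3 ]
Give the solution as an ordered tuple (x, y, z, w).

(5, -2, 6, -1)

R1 ← 1/11·R1
  [  1  3/11  -4/11  -2/11  |  27/11 ]
  [  2     1      0      0  |      8 ]
  [ -2     0      2      1  |      1 ]
  [ -3     0      2      0  |     -3 ]
R2 ← R2 − 2·R1
  [  1  3/11  -4/11  -2/11  |  27/11 ]
  [  0  5/11   8/11   4/11  |  34/11 ]
  [ -2     0      2      1  |      1 ]
  [ -3     0      2      0  |     -3 ]
R3 ← R3 + 2·R1
  [  1  3/11  -4/11  -2/11  |  27/11 ]
  [  0  5/11   8/11   4/11  |  34/11 ]
  [  0  6/11  14/11   7/11  |  65/11 ]
  [ -3     0      2      0  |     -3 ]
R4 ← R4 + 3·R1
  [ 1  3/11  -4/11  -2/11  |  27/11 ]
  [ 0  5/11   8/11   4/11  |  34/11 ]
  [ 0  6/11  14/11   7/11  |  65/11 ]
  [ 0  9/11  10/11  -6/11  |  48/11 ]
R2 ← 11/5·R2
  [ 1  3/11  -4/11  -2/11  |  27/11 ]
  [ 0     1    8/5    4/5  |   34/5 ]
  [ 0  6/11  14/11   7/11  |  65/11 ]
  [ 0  9/11  10/11  -6/11  |  48/11 ]
R3 ← R3 − 6/11·R2
  [ 1  3/11  -4/11  -2/11  |  27/11 ]
  [ 0     1    8/5    4/5  |   34/5 ]
  [ 0     0    2/5    1/5  |   11/5 ]
  [ 0  9/11  10/11  -6/11  |  48/11 ]
R4 ← R4 − 9/11·R2
  [ 1  3/11  -4/11  -2/11  |  27/11 ]
  [ 0     1    8/5    4/5  |   34/5 ]
  [ 0     0    2/5    1/5  |   11/5 ]
  [ 0     0   -2/5   -6/5  |   -6/5 ]
R3 ← 5/2·R3
  [ 1  3/11  -4/11  -2/11  |  27/11 ]
  [ 0     1    8/5    4/5  |   34/5 ]
  [ 0     0      1    1/2  |   11/2 ]
  [ 0     0   -2/5   -6/5  |   -6/5 ]
R4 ← R4 + 2/5·R3
  [ 1  3/11  -4/11  -2/11  |  27/11 ]
  [ 0     1    8/5    4/5  |   34/5 ]
  [ 0     0      1    1/2  |   11/2 ]
  [ 0     0      0     -1  |      1 ]
R4 ← -1·R4
  [ 1  3/11  -4/11  -2/11  |  27/11 ]
  [ 0     1    8/5    4/5  |   34/5 ]
  [ 0     0      1    1/2  |   11/2 ]
  [ 0     0      0      1  |     -1 ]
R3 ← R3 − 1/2·R4
  [ 1  3/11  -4/11  -2/11  |  27/11 ]
  [ 0     1    8/5    4/5  |   34/5 ]
  [ 0     0      1      0  |      6 ]
  [ 0     0      0      1  |     -1 ]
R2 ← R2 − 4/5·R4
  [ 1  3/11  -4/11  -2/11  |  27/11 ]
  [ 0     1    8/5      0  |   38/5 ]
  [ 0     0      1      0  |      6 ]
  [ 0     0      0      1  |     -1 ]
R1 ← R1 + 2/11·R4
  [ 1  3/11  -4/11  0  |  25/11 ]
  [ 0     1    8/5  0  |   38/5 ]
  [ 0     0      1  0  |      6 ]
  [ 0     0      0  1  |     -1 ]
R2 ← R2 − 8/5·R3
  [ 1  3/11  -4/11  0  |  25/11 ]
  [ 0     1      0  0  |     -2 ]
  [ 0     0      1  0  |      6 ]
  [ 0     0      0  1  |     -1 ]
R1 ← R1 + 4/11·R3
  [ 1  3/11  0  0  |  49/11 ]
  [ 0     1  0  0  |     -2 ]
  [ 0     0  1  0  |      6 ]
  [ 0     0  0  1  |     -1 ]
R1 ← R1 − 3/11·R2
  [ 1  0  0  0  |   5 ]
  [ 0  1  0  0  |  -2 ]
  [ 0  0  1  0  |   6 ]
  [ 0  0  0  1  |  -1 ]
Reading off the last column: x = 5, y = -2, z = 6, w = -1.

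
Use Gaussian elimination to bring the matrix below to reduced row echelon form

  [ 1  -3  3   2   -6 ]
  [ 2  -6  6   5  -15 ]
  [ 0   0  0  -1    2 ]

[[1, -3, 3, 0, 0], [0, 0, 0, 1, 0], [0, 0, 0, 0, 1]]

ρ2 -> ρ2 − 2·ρ1
ρ3 -> ρ3 + ρ2
ρ3 -> -1·ρ3
ρ2 -> ρ2 + 3·ρ3
ρ1 -> ρ1 + 6·ρ3
ρ1 -> ρ1 − 2·ρ2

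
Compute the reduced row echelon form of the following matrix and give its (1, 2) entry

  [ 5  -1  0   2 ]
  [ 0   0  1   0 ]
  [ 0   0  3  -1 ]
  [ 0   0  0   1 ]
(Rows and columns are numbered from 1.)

Multiply R1 by 1/5.
  [ 1  -1/5  0  2/5 ]
  [ 0     0  1    0 ]
  [ 0     0  3   -1 ]
  [ 0     0  0    1 ]
Subtract 3 times R2 from R3.
  [ 1  -1/5  0  2/5 ]
  [ 0     0  1    0 ]
  [ 0     0  0   -1 ]
  [ 0     0  0    1 ]
Multiply R3 by -1.
  [ 1  -1/5  0  2/5 ]
  [ 0     0  1    0 ]
  [ 0     0  0    1 ]
  [ 0     0  0    1 ]
Subtract R3 from R4.
  [ 1  -1/5  0  2/5 ]
  [ 0     0  1    0 ]
  [ 0     0  0    1 ]
  [ 0     0  0    0 ]
Subtract 2/5 times R3 from R1.
  [ 1  -1/5  0  0 ]
  [ 0     0  1  0 ]
  [ 0     0  0  1 ]
  [ 0     0  0  0 ]

-1/5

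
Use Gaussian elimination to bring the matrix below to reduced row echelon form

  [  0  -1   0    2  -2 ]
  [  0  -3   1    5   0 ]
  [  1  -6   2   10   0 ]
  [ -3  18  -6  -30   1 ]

[[1, 0, 0, 0, 0], [0, 1, 0, -2, 0], [0, 0, 1, -1, 0], [0, 0, 0, 0, 1]]

ρ1 <-> ρ3
  [  1  -6   2   10   0 ]
  [  0  -3   1    5   0 ]
  [  0  -1   0    2  -2 ]
  [ -3  18  -6  -30   1 ]
ρ4 ← ρ4 + 3·ρ1
  [ 1  -6  2  10   0 ]
  [ 0  -3  1   5   0 ]
  [ 0  -1  0   2  -2 ]
  [ 0   0  0   0   1 ]
ρ2 ← -1/3·ρ2
  [ 1  -6     2    10   0 ]
  [ 0   1  -1/3  -5/3   0 ]
  [ 0  -1     0     2  -2 ]
  [ 0   0     0     0   1 ]
ρ3 ← ρ3 + ρ2
  [ 1  -6     2    10   0 ]
  [ 0   1  -1/3  -5/3   0 ]
  [ 0   0  -1/3   1/3  -2 ]
  [ 0   0     0     0   1 ]
ρ3 ← -3·ρ3
  [ 1  -6     2    10  0 ]
  [ 0   1  -1/3  -5/3  0 ]
  [ 0   0     1    -1  6 ]
  [ 0   0     0     0  1 ]
ρ3 ← ρ3 − 6·ρ4
  [ 1  -6     2    10  0 ]
  [ 0   1  -1/3  -5/3  0 ]
  [ 0   0     1    -1  0 ]
  [ 0   0     0     0  1 ]
ρ2 ← ρ2 + 1/3·ρ3
  [ 1  -6  2  10  0 ]
  [ 0   1  0  -2  0 ]
  [ 0   0  1  -1  0 ]
  [ 0   0  0   0  1 ]
ρ1 ← ρ1 − 2·ρ3
  [ 1  -6  0  12  0 ]
  [ 0   1  0  -2  0 ]
  [ 0   0  1  -1  0 ]
  [ 0   0  0   0  1 ]
ρ1 ← ρ1 + 6·ρ2
  [ 1  0  0   0  0 ]
  [ 0  1  0  -2  0 ]
  [ 0  0  1  -1  0 ]
  [ 0  0  0   0  1 ]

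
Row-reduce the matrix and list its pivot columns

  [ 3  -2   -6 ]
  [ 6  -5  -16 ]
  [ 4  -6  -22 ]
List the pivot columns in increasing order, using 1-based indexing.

R1 -> 1/3·R1
  [ 1  -2/3   -2 ]
  [ 6    -5  -16 ]
  [ 4    -6  -22 ]
R2 -> R2 − 6·R1
  [ 1  -2/3   -2 ]
  [ 0    -1   -4 ]
  [ 4    -6  -22 ]
R3 -> R3 − 4·R1
  [ 1   -2/3   -2 ]
  [ 0     -1   -4 ]
  [ 0  -10/3  -14 ]
R2 -> -1·R2
  [ 1   -2/3   -2 ]
  [ 0      1    4 ]
  [ 0  -10/3  -14 ]
R3 -> R3 + 10/3·R2
  [ 1  -2/3    -2 ]
  [ 0     1     4 ]
  [ 0     0  -2/3 ]
R3 -> -3/2·R3
  [ 1  -2/3  -2 ]
  [ 0     1   4 ]
  [ 0     0   1 ]
R2 -> R2 − 4·R3
  [ 1  -2/3  -2 ]
  [ 0     1   0 ]
  [ 0     0   1 ]
R1 -> R1 + 2·R3
  [ 1  -2/3  0 ]
  [ 0     1  0 ]
  [ 0     0  1 ]
R1 -> R1 + 2/3·R2
  [ 1  0  0 ]
  [ 0  1  0 ]
  [ 0  0  1 ]
Pivot columns are the columns containing a leading 1.

1, 2, 3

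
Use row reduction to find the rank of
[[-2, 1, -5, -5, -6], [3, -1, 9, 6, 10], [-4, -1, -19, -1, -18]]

Multiply r1 by -1/2.
  [  1  -1/2  5/2  5/2    3 ]
  [  3    -1    9    6   10 ]
  [ -4    -1  -19   -1  -18 ]
Subtract 3 times r1 from r2.
  [  1  -1/2  5/2   5/2    3 ]
  [  0   1/2  3/2  -3/2    1 ]
  [ -4    -1  -19    -1  -18 ]
Add 4 times r1 to r3.
  [ 1  -1/2  5/2   5/2   3 ]
  [ 0   1/2  3/2  -3/2   1 ]
  [ 0    -3   -9     9  -6 ]
Multiply r2 by 2.
  [ 1  -1/2  5/2  5/2   3 ]
  [ 0     1    3   -3   2 ]
  [ 0    -3   -9    9  -6 ]
Add 3 times r2 to r3.
  [ 1  -1/2  5/2  5/2  3 ]
  [ 0     1    3   -3  2 ]
  [ 0     0    0    0  0 ]
Add 1/2 times r2 to r1.
  [ 1  0  4   1  4 ]
  [ 0  1  3  -3  2 ]
  [ 0  0  0   0  0 ]
The reduced form has 2 nonzero rows.

rank = 2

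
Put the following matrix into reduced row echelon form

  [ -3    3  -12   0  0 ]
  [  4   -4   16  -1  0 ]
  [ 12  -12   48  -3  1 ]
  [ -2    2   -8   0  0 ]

[[1, -1, 4, 0, 0], [0, 0, 0, 1, 0], [0, 0, 0, 0, 1], [0, 0, 0, 0, 0]]

r1 := -1/3·r1
  [  1   -1   4   0  0 ]
  [  4   -4  16  -1  0 ]
  [ 12  -12  48  -3  1 ]
  [ -2    2  -8   0  0 ]
r2 := r2 − 4·r1
  [  1   -1   4   0  0 ]
  [  0    0   0  -1  0 ]
  [ 12  -12  48  -3  1 ]
  [ -2    2  -8   0  0 ]
r3 := r3 − 12·r1
  [  1  -1   4   0  0 ]
  [  0   0   0  -1  0 ]
  [  0   0   0  -3  1 ]
  [ -2   2  -8   0  0 ]
r4 := r4 + 2·r1
  [ 1  -1  4   0  0 ]
  [ 0   0  0  -1  0 ]
  [ 0   0  0  -3  1 ]
  [ 0   0  0   0  0 ]
r2 := -1·r2
  [ 1  -1  4   0  0 ]
  [ 0   0  0   1  0 ]
  [ 0   0  0  -3  1 ]
  [ 0   0  0   0  0 ]
r3 := r3 + 3·r2
  [ 1  -1  4  0  0 ]
  [ 0   0  0  1  0 ]
  [ 0   0  0  0  1 ]
  [ 0   0  0  0  0 ]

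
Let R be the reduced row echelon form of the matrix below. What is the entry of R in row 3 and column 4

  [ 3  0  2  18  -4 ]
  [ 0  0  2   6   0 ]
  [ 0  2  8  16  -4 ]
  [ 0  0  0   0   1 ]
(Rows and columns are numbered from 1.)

ρ1 ← 1/3·ρ1
  [ 1  0  2/3   6  -4/3 ]
  [ 0  0    2   6     0 ]
  [ 0  2    8  16    -4 ]
  [ 0  0    0   0     1 ]
ρ2 <-> ρ3
  [ 1  0  2/3   6  -4/3 ]
  [ 0  2    8  16    -4 ]
  [ 0  0    2   6     0 ]
  [ 0  0    0   0     1 ]
ρ2 ← 1/2·ρ2
  [ 1  0  2/3  6  -4/3 ]
  [ 0  1    4  8    -2 ]
  [ 0  0    2  6     0 ]
  [ 0  0    0  0     1 ]
ρ3 ← 1/2·ρ3
  [ 1  0  2/3  6  -4/3 ]
  [ 0  1    4  8    -2 ]
  [ 0  0    1  3     0 ]
  [ 0  0    0  0     1 ]
ρ2 ← ρ2 + 2·ρ4
  [ 1  0  2/3  6  -4/3 ]
  [ 0  1    4  8     0 ]
  [ 0  0    1  3     0 ]
  [ 0  0    0  0     1 ]
ρ1 ← ρ1 + 4/3·ρ4
  [ 1  0  2/3  6  0 ]
  [ 0  1    4  8  0 ]
  [ 0  0    1  3  0 ]
  [ 0  0    0  0  1 ]
ρ2 ← ρ2 − 4·ρ3
  [ 1  0  2/3   6  0 ]
  [ 0  1    0  -4  0 ]
  [ 0  0    1   3  0 ]
  [ 0  0    0   0  1 ]
ρ1 ← ρ1 − 2/3·ρ3
  [ 1  0  0   4  0 ]
  [ 0  1  0  -4  0 ]
  [ 0  0  1   3  0 ]
  [ 0  0  0   0  1 ]

3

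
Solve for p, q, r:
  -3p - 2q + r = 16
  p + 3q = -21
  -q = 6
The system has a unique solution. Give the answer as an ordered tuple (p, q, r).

(-3, -6, -5)

Form the augmented matrix and row-reduce:
  [ -3  -2  1  |   16 ]
  [  1   3  0  |  -21 ]
  [  0  -1  0  |    6 ]
r1 := -1/3·r1
  [ 1  2/3  -1/3  |  -16/3 ]
  [ 1    3     0  |    -21 ]
  [ 0   -1     0  |      6 ]
r2 := r2 − r1
  [ 1  2/3  -1/3  |  -16/3 ]
  [ 0  7/3   1/3  |  -47/3 ]
  [ 0   -1     0  |      6 ]
r2 := 3/7·r2
  [ 1  2/3  -1/3  |  -16/3 ]
  [ 0    1   1/7  |  -47/7 ]
  [ 0   -1     0  |      6 ]
r3 := r3 + r2
  [ 1  2/3  -1/3  |  -16/3 ]
  [ 0    1   1/7  |  -47/7 ]
  [ 0    0   1/7  |   -5/7 ]
r3 := 7·r3
  [ 1  2/3  -1/3  |  -16/3 ]
  [ 0    1   1/7  |  -47/7 ]
  [ 0    0     1  |     -5 ]
r2 := r2 − 1/7·r3
  [ 1  2/3  -1/3  |  -16/3 ]
  [ 0    1     0  |     -6 ]
  [ 0    0     1  |     -5 ]
r1 := r1 + 1/3·r3
  [ 1  2/3  0  |  -7 ]
  [ 0    1  0  |  -6 ]
  [ 0    0  1  |  -5 ]
r1 := r1 − 2/3·r2
  [ 1  0  0  |  -3 ]
  [ 0  1  0  |  -6 ]
  [ 0  0  1  |  -5 ]
Reading off the last column: p = -3, q = -6, r = -5.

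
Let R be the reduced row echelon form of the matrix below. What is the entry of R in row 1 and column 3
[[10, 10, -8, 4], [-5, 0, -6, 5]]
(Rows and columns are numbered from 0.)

7/5

R1 ← 1/10·R1
R2 ← R2 + 5·R1
R2 ← 1/5·R2
R1 ← R1 − R2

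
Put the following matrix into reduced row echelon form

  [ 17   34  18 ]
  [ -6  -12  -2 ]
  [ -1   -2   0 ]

r1 -> 1/17·r1
  [  1    2  18/17 ]
  [ -6  -12     -2 ]
  [ -1   -2      0 ]
r2 -> r2 + 6·r1
  [  1   2  18/17 ]
  [  0   0  74/17 ]
  [ -1  -2      0 ]
r3 -> r3 + r1
  [ 1  2  18/17 ]
  [ 0  0  74/17 ]
  [ 0  0  18/17 ]
r2 -> 17/74·r2
  [ 1  2  18/17 ]
  [ 0  0      1 ]
  [ 0  0  18/17 ]
r3 -> r3 − 18/17·r2
  [ 1  2  18/17 ]
  [ 0  0      1 ]
  [ 0  0      0 ]
r1 -> r1 − 18/17·r2
  [ 1  2  0 ]
  [ 0  0  1 ]
  [ 0  0  0 ]

[[1, 2, 0], [0, 0, 1], [0, 0, 0]]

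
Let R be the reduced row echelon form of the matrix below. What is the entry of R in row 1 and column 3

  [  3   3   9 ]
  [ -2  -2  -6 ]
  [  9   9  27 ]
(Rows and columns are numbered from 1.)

Multiply R1 by 1/3.
Add 2 times R1 to R2.
Subtract 9 times R1 from R3.

3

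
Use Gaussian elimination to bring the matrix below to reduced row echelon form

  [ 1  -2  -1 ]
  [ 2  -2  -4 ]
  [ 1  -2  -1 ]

Subtract 2 times R1 from R2.
  [ 1  -2  -1 ]
  [ 0   2  -2 ]
  [ 1  -2  -1 ]
Subtract R1 from R3.
  [ 1  -2  -1 ]
  [ 0   2  -2 ]
  [ 0   0   0 ]
Multiply R2 by 1/2.
  [ 1  -2  -1 ]
  [ 0   1  -1 ]
  [ 0   0   0 ]
Add 2 times R2 to R1.
  [ 1  0  -3 ]
  [ 0  1  -1 ]
  [ 0  0   0 ]

[[1, 0, -3], [0, 1, -1], [0, 0, 0]]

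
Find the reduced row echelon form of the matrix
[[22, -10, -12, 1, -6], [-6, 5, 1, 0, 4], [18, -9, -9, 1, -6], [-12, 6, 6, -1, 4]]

Multiply ρ1 by 1/22.
  [   1  -5/11  -6/11  1/22  -3/11 ]
  [  -6      5      1     0      4 ]
  [  18     -9     -9     1     -6 ]
  [ -12      6      6    -1      4 ]
Add 6 times ρ1 to ρ2.
  [   1  -5/11   -6/11  1/22  -3/11 ]
  [   0  25/11  -25/11  3/11  26/11 ]
  [  18     -9      -9     1     -6 ]
  [ -12      6       6    -1      4 ]
Subtract 18 times ρ1 from ρ3.
  [   1  -5/11   -6/11  1/22   -3/11 ]
  [   0  25/11  -25/11  3/11   26/11 ]
  [   0  -9/11    9/11  2/11  -12/11 ]
  [ -12      6       6    -1       4 ]
Add 12 times ρ1 to ρ4.
  [ 1  -5/11   -6/11   1/22   -3/11 ]
  [ 0  25/11  -25/11   3/11   26/11 ]
  [ 0  -9/11    9/11   2/11  -12/11 ]
  [ 0   6/11   -6/11  -5/11    8/11 ]
Multiply ρ2 by 11/25.
  [ 1  -5/11  -6/11   1/22   -3/11 ]
  [ 0      1     -1   3/25   26/25 ]
  [ 0  -9/11   9/11   2/11  -12/11 ]
  [ 0   6/11  -6/11  -5/11    8/11 ]
Add 9/11 times ρ2 to ρ3.
  [ 1  -5/11  -6/11   1/22  -3/11 ]
  [ 0      1     -1   3/25  26/25 ]
  [ 0      0      0   7/25  -6/25 ]
  [ 0   6/11  -6/11  -5/11   8/11 ]
Subtract 6/11 times ρ2 from ρ4.
  [ 1  -5/11  -6/11    1/22  -3/11 ]
  [ 0      1     -1    3/25  26/25 ]
  [ 0      0      0    7/25  -6/25 ]
  [ 0      0      0  -13/25   4/25 ]
Multiply ρ3 by 25/7.
  [ 1  -5/11  -6/11    1/22  -3/11 ]
  [ 0      1     -1    3/25  26/25 ]
  [ 0      0      0       1   -6/7 ]
  [ 0      0      0  -13/25   4/25 ]
Add 13/25 times ρ3 to ρ4.
  [ 1  -5/11  -6/11  1/22  -3/11 ]
  [ 0      1     -1  3/25  26/25 ]
  [ 0      0      0     1   -6/7 ]
  [ 0      0      0     0   -2/7 ]
Multiply ρ4 by -7/2.
  [ 1  -5/11  -6/11  1/22  -3/11 ]
  [ 0      1     -1  3/25  26/25 ]
  [ 0      0      0     1   -6/7 ]
  [ 0      0      0     0      1 ]
Add 6/7 times ρ4 to ρ3.
  [ 1  -5/11  -6/11  1/22  -3/11 ]
  [ 0      1     -1  3/25  26/25 ]
  [ 0      0      0     1      0 ]
  [ 0      0      0     0      1 ]
Subtract 26/25 times ρ4 from ρ2.
  [ 1  -5/11  -6/11  1/22  -3/11 ]
  [ 0      1     -1  3/25      0 ]
  [ 0      0      0     1      0 ]
  [ 0      0      0     0      1 ]
Add 3/11 times ρ4 to ρ1.
  [ 1  -5/11  -6/11  1/22  0 ]
  [ 0      1     -1  3/25  0 ]
  [ 0      0      0     1  0 ]
  [ 0      0      0     0  1 ]
Subtract 3/25 times ρ3 from ρ2.
  [ 1  -5/11  -6/11  1/22  0 ]
  [ 0      1     -1     0  0 ]
  [ 0      0      0     1  0 ]
  [ 0      0      0     0  1 ]
Subtract 1/22 times ρ3 from ρ1.
  [ 1  -5/11  -6/11  0  0 ]
  [ 0      1     -1  0  0 ]
  [ 0      0      0  1  0 ]
  [ 0      0      0  0  1 ]
Add 5/11 times ρ2 to ρ1.
  [ 1  0  -1  0  0 ]
  [ 0  1  -1  0  0 ]
  [ 0  0   0  1  0 ]
  [ 0  0   0  0  1 ]

[[1, 0, -1, 0, 0], [0, 1, -1, 0, 0], [0, 0, 0, 1, 0], [0, 0, 0, 0, 1]]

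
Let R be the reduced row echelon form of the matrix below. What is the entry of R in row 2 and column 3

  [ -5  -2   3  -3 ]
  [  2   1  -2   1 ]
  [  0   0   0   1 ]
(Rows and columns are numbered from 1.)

R1 → -1/5·R1
  [ 1  2/5  -3/5  3/5 ]
  [ 2    1    -2    1 ]
  [ 0    0     0    1 ]
R2 → R2 − 2·R1
  [ 1  2/5  -3/5   3/5 ]
  [ 0  1/5  -4/5  -1/5 ]
  [ 0    0     0     1 ]
R2 → 5·R2
  [ 1  2/5  -3/5  3/5 ]
  [ 0    1    -4   -1 ]
  [ 0    0     0    1 ]
R2 → R2 + R3
  [ 1  2/5  -3/5  3/5 ]
  [ 0    1    -4    0 ]
  [ 0    0     0    1 ]
R1 → R1 − 3/5·R3
  [ 1  2/5  -3/5  0 ]
  [ 0    1    -4  0 ]
  [ 0    0     0  1 ]
R1 → R1 − 2/5·R2
  [ 1  0   1  0 ]
  [ 0  1  -4  0 ]
  [ 0  0   0  1 ]

-4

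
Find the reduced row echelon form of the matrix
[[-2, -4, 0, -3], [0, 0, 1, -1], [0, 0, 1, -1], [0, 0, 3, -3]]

R1 -> -1/2·R1
R3 -> R3 − R2
R4 -> R4 − 3·R2

[[1, 2, 0, 3/2], [0, 0, 1, -1], [0, 0, 0, 0], [0, 0, 0, 0]]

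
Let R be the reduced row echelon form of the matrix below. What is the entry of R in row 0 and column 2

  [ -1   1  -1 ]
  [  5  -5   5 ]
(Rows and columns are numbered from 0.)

1

r1 ← -1·r1
r2 ← r2 − 5·r1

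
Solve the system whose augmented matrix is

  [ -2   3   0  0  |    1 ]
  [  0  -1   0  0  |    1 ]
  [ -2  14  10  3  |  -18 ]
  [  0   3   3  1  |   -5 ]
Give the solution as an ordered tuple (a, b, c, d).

(-2, -1, -2, 4)

R1 ← -1/2·R1
  [  1  -3/2   0  0  |  -1/2 ]
  [  0    -1   0  0  |     1 ]
  [ -2    14  10  3  |   -18 ]
  [  0     3   3  1  |    -5 ]
R3 ← R3 + 2·R1
  [ 1  -3/2   0  0  |  -1/2 ]
  [ 0    -1   0  0  |     1 ]
  [ 0    11  10  3  |   -19 ]
  [ 0     3   3  1  |    -5 ]
R2 ← -1·R2
  [ 1  -3/2   0  0  |  -1/2 ]
  [ 0     1   0  0  |    -1 ]
  [ 0    11  10  3  |   -19 ]
  [ 0     3   3  1  |    -5 ]
R3 ← R3 − 11·R2
  [ 1  -3/2   0  0  |  -1/2 ]
  [ 0     1   0  0  |    -1 ]
  [ 0     0  10  3  |    -8 ]
  [ 0     3   3  1  |    -5 ]
R4 ← R4 − 3·R2
  [ 1  -3/2   0  0  |  -1/2 ]
  [ 0     1   0  0  |    -1 ]
  [ 0     0  10  3  |    -8 ]
  [ 0     0   3  1  |    -2 ]
R3 ← 1/10·R3
  [ 1  -3/2  0     0  |  -1/2 ]
  [ 0     1  0     0  |    -1 ]
  [ 0     0  1  3/10  |  -4/5 ]
  [ 0     0  3     1  |    -2 ]
R4 ← R4 − 3·R3
  [ 1  -3/2  0     0  |  -1/2 ]
  [ 0     1  0     0  |    -1 ]
  [ 0     0  1  3/10  |  -4/5 ]
  [ 0     0  0  1/10  |   2/5 ]
R4 ← 10·R4
  [ 1  -3/2  0     0  |  -1/2 ]
  [ 0     1  0     0  |    -1 ]
  [ 0     0  1  3/10  |  -4/5 ]
  [ 0     0  0     1  |     4 ]
R3 ← R3 − 3/10·R4
  [ 1  -3/2  0  0  |  -1/2 ]
  [ 0     1  0  0  |    -1 ]
  [ 0     0  1  0  |    -2 ]
  [ 0     0  0  1  |     4 ]
R1 ← R1 + 3/2·R2
  [ 1  0  0  0  |  -2 ]
  [ 0  1  0  0  |  -1 ]
  [ 0  0  1  0  |  -2 ]
  [ 0  0  0  1  |   4 ]
Reading off the last column: a = -2, b = -1, c = -2, d = 4.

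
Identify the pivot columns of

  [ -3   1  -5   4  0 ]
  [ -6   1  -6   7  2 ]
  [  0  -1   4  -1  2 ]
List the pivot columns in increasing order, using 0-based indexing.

r1 -> -1/3·r1
  [  1  -1/3  5/3  -4/3  0 ]
  [ -6     1   -6     7  2 ]
  [  0    -1    4    -1  2 ]
r2 -> r2 + 6·r1
  [ 1  -1/3  5/3  -4/3  0 ]
  [ 0    -1    4    -1  2 ]
  [ 0    -1    4    -1  2 ]
r2 -> -1·r2
  [ 1  -1/3  5/3  -4/3   0 ]
  [ 0     1   -4     1  -2 ]
  [ 0    -1    4    -1   2 ]
r3 -> r3 + r2
  [ 1  -1/3  5/3  -4/3   0 ]
  [ 0     1   -4     1  -2 ]
  [ 0     0    0     0   0 ]
r1 -> r1 + 1/3·r2
  [ 1  0  1/3  -1  -2/3 ]
  [ 0  1   -4   1    -2 ]
  [ 0  0    0   0     0 ]
Pivot columns are the columns containing a leading 1.

0, 1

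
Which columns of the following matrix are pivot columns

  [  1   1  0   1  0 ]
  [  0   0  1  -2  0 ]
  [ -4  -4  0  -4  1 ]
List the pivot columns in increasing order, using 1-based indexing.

Add 4 times r1 to r3.
  [ 1  1  0   1  0 ]
  [ 0  0  1  -2  0 ]
  [ 0  0  0   0  1 ]
Pivot columns are the columns containing a leading 1.

1, 3, 5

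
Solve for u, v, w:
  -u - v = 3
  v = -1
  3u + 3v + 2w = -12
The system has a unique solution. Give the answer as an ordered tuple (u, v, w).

Form the augmented matrix and row-reduce:
  [ -1  -1  0  |    3 ]
  [  0   1  0  |   -1 ]
  [  3   3  2  |  -12 ]
ρ1 -> -1·ρ1
ρ3 -> ρ3 − 3·ρ1
ρ3 -> 1/2·ρ3
ρ1 -> ρ1 − ρ2
Reading off the last column: u = -2, v = -1, w = -3/2.

(-2, -1, -3/2)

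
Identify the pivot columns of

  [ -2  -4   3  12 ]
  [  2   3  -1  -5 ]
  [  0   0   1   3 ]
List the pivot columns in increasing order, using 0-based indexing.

0, 1, 2

R1 := -1/2·R1
  [ 1  2  -3/2  -6 ]
  [ 2  3    -1  -5 ]
  [ 0  0     1   3 ]
R2 := R2 − 2·R1
  [ 1   2  -3/2  -6 ]
  [ 0  -1     2   7 ]
  [ 0   0     1   3 ]
R2 := -1·R2
  [ 1  2  -3/2  -6 ]
  [ 0  1    -2  -7 ]
  [ 0  0     1   3 ]
R2 := R2 + 2·R3
  [ 1  2  -3/2  -6 ]
  [ 0  1     0  -1 ]
  [ 0  0     1   3 ]
R1 := R1 + 3/2·R3
  [ 1  2  0  -3/2 ]
  [ 0  1  0    -1 ]
  [ 0  0  1     3 ]
R1 := R1 − 2·R2
  [ 1  0  0  1/2 ]
  [ 0  1  0   -1 ]
  [ 0  0  1    3 ]
Pivot columns are the columns containing a leading 1.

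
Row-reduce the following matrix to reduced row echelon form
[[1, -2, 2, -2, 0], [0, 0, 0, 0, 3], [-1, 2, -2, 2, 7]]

[[1, -2, 2, -2, 0], [0, 0, 0, 0, 1], [0, 0, 0, 0, 0]]

ρ3 → ρ3 + ρ1
  [ 1  -2  2  -2  0 ]
  [ 0   0  0   0  3 ]
  [ 0   0  0   0  7 ]
ρ2 → 1/3·ρ2
  [ 1  -2  2  -2  0 ]
  [ 0   0  0   0  1 ]
  [ 0   0  0   0  7 ]
ρ3 → ρ3 − 7·ρ2
  [ 1  -2  2  -2  0 ]
  [ 0   0  0   0  1 ]
  [ 0   0  0   0  0 ]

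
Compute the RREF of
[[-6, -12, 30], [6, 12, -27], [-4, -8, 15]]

R1 → -1/6·R1
  [  1   2   -5 ]
  [  6  12  -27 ]
  [ -4  -8   15 ]
R2 → R2 − 6·R1
  [  1   2  -5 ]
  [  0   0   3 ]
  [ -4  -8  15 ]
R3 → R3 + 4·R1
  [ 1  2  -5 ]
  [ 0  0   3 ]
  [ 0  0  -5 ]
R2 → 1/3·R2
  [ 1  2  -5 ]
  [ 0  0   1 ]
  [ 0  0  -5 ]
R3 → R3 + 5·R2
  [ 1  2  -5 ]
  [ 0  0   1 ]
  [ 0  0   0 ]
R1 → R1 + 5·R2
  [ 1  2  0 ]
  [ 0  0  1 ]
  [ 0  0  0 ]

[[1, 2, 0], [0, 0, 1], [0, 0, 0]]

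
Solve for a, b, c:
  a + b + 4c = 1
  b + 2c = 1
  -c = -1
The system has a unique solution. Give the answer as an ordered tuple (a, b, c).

Form the augmented matrix and row-reduce:
  [ 1  1   4  |   1 ]
  [ 0  1   2  |   1 ]
  [ 0  0  -1  |  -1 ]
Multiply R3 by -1.
  [ 1  1  4  |  1 ]
  [ 0  1  2  |  1 ]
  [ 0  0  1  |  1 ]
Subtract 2 times R3 from R2.
  [ 1  1  4  |   1 ]
  [ 0  1  0  |  -1 ]
  [ 0  0  1  |   1 ]
Subtract 4 times R3 from R1.
  [ 1  1  0  |  -3 ]
  [ 0  1  0  |  -1 ]
  [ 0  0  1  |   1 ]
Subtract R2 from R1.
  [ 1  0  0  |  -2 ]
  [ 0  1  0  |  -1 ]
  [ 0  0  1  |   1 ]
Reading off the last column: a = -2, b = -1, c = 1.

(-2, -1, 1)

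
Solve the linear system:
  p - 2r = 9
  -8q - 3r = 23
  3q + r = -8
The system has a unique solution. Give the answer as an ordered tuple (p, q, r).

(-1, -1, -5)

Form the augmented matrix and row-reduce:
  [ 1   0  -2  |   9 ]
  [ 0  -8  -3  |  23 ]
  [ 0   3   1  |  -8 ]
Multiply r2 by -1/8.
  [ 1  0   -2  |      9 ]
  [ 0  1  3/8  |  -23/8 ]
  [ 0  3    1  |     -8 ]
Subtract 3 times r2 from r3.
  [ 1  0    -2  |      9 ]
  [ 0  1   3/8  |  -23/8 ]
  [ 0  0  -1/8  |    5/8 ]
Multiply r3 by -8.
  [ 1  0   -2  |      9 ]
  [ 0  1  3/8  |  -23/8 ]
  [ 0  0    1  |     -5 ]
Subtract 3/8 times r3 from r2.
  [ 1  0  -2  |   9 ]
  [ 0  1   0  |  -1 ]
  [ 0  0   1  |  -5 ]
Add 2 times r3 to r1.
  [ 1  0  0  |  -1 ]
  [ 0  1  0  |  -1 ]
  [ 0  0  1  |  -5 ]
Reading off the last column: p = -1, q = -1, r = -5.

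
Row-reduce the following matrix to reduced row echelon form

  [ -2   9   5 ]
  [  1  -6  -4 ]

R1 ← -1/2·R1
  [ 1  -9/2  -5/2 ]
  [ 1    -6    -4 ]
R2 ← R2 − R1
  [ 1  -9/2  -5/2 ]
  [ 0  -3/2  -3/2 ]
R2 ← -2/3·R2
  [ 1  -9/2  -5/2 ]
  [ 0     1     1 ]
R1 ← R1 + 9/2·R2
  [ 1  0  2 ]
  [ 0  1  1 ]

[[1, 0, 2], [0, 1, 1]]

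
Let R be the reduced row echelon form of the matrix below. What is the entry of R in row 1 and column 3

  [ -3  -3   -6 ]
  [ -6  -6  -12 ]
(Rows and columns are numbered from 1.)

2

Multiply r1 by -1/3.
  [  1   1    2 ]
  [ -6  -6  -12 ]
Add 6 times r1 to r2.
  [ 1  1  2 ]
  [ 0  0  0 ]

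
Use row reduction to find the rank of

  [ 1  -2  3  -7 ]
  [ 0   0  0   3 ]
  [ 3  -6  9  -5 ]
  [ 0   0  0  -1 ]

rank = 2

Subtract 3 times r1 from r3.
Multiply r2 by 1/3.
Subtract 16 times r2 from r3.
Add r2 to r4.
Add 7 times r2 to r1.
The reduced form has 2 nonzero rows.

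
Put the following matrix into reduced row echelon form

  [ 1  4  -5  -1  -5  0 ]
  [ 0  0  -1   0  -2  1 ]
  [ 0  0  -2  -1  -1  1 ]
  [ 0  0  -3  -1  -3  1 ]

[[1, 4, 0, 0, 2, 0], [0, 0, 1, 0, 2, 0], [0, 0, 0, 1, -3, 0], [0, 0, 0, 0, 0, 1]]

R2 ← -1·R2
  [ 1  4  -5  -1  -5   0 ]
  [ 0  0   1   0   2  -1 ]
  [ 0  0  -2  -1  -1   1 ]
  [ 0  0  -3  -1  -3   1 ]
R3 ← R3 + 2·R2
  [ 1  4  -5  -1  -5   0 ]
  [ 0  0   1   0   2  -1 ]
  [ 0  0   0  -1   3  -1 ]
  [ 0  0  -3  -1  -3   1 ]
R4 ← R4 + 3·R2
  [ 1  4  -5  -1  -5   0 ]
  [ 0  0   1   0   2  -1 ]
  [ 0  0   0  -1   3  -1 ]
  [ 0  0   0  -1   3  -2 ]
R3 ← -1·R3
  [ 1  4  -5  -1  -5   0 ]
  [ 0  0   1   0   2  -1 ]
  [ 0  0   0   1  -3   1 ]
  [ 0  0   0  -1   3  -2 ]
R4 ← R4 + R3
  [ 1  4  -5  -1  -5   0 ]
  [ 0  0   1   0   2  -1 ]
  [ 0  0   0   1  -3   1 ]
  [ 0  0   0   0   0  -1 ]
R4 ← -1·R4
  [ 1  4  -5  -1  -5   0 ]
  [ 0  0   1   0   2  -1 ]
  [ 0  0   0   1  -3   1 ]
  [ 0  0   0   0   0   1 ]
R3 ← R3 − R4
  [ 1  4  -5  -1  -5   0 ]
  [ 0  0   1   0   2  -1 ]
  [ 0  0   0   1  -3   0 ]
  [ 0  0   0   0   0   1 ]
R2 ← R2 + R4
  [ 1  4  -5  -1  -5  0 ]
  [ 0  0   1   0   2  0 ]
  [ 0  0   0   1  -3  0 ]
  [ 0  0   0   0   0  1 ]
R1 ← R1 + R3
  [ 1  4  -5  0  -8  0 ]
  [ 0  0   1  0   2  0 ]
  [ 0  0   0  1  -3  0 ]
  [ 0  0   0  0   0  1 ]
R1 ← R1 + 5·R2
  [ 1  4  0  0   2  0 ]
  [ 0  0  1  0   2  0 ]
  [ 0  0  0  1  -3  0 ]
  [ 0  0  0  0   0  1 ]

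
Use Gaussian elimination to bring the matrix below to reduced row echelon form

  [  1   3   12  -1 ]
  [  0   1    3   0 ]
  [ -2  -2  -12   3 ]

ρ3 ← ρ3 + 2·ρ1
  [ 1  3  12  -1 ]
  [ 0  1   3   0 ]
  [ 0  4  12   1 ]
ρ3 ← ρ3 − 4·ρ2
  [ 1  3  12  -1 ]
  [ 0  1   3   0 ]
  [ 0  0   0   1 ]
ρ1 ← ρ1 + ρ3
  [ 1  3  12  0 ]
  [ 0  1   3  0 ]
  [ 0  0   0  1 ]
ρ1 ← ρ1 − 3·ρ2
  [ 1  0  3  0 ]
  [ 0  1  3  0 ]
  [ 0  0  0  1 ]

[[1, 0, 3, 0], [0, 1, 3, 0], [0, 0, 0, 1]]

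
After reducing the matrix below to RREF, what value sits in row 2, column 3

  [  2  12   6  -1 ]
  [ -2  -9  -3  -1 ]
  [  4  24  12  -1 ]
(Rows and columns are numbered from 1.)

r1 → 1/2·r1
  [  1   6   3  -1/2 ]
  [ -2  -9  -3    -1 ]
  [  4  24  12    -1 ]
r2 → r2 + 2·r1
  [ 1   6   3  -1/2 ]
  [ 0   3   3    -2 ]
  [ 4  24  12    -1 ]
r3 → r3 − 4·r1
  [ 1  6  3  -1/2 ]
  [ 0  3  3    -2 ]
  [ 0  0  0     1 ]
r2 → 1/3·r2
  [ 1  6  3  -1/2 ]
  [ 0  1  1  -2/3 ]
  [ 0  0  0     1 ]
r2 → r2 + 2/3·r3
  [ 1  6  3  -1/2 ]
  [ 0  1  1     0 ]
  [ 0  0  0     1 ]
r1 → r1 + 1/2·r3
  [ 1  6  3  0 ]
  [ 0  1  1  0 ]
  [ 0  0  0  1 ]
r1 → r1 − 6·r2
  [ 1  0  -3  0 ]
  [ 0  1   1  0 ]
  [ 0  0   0  1 ]

1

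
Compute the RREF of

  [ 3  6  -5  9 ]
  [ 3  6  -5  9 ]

[[1, 2, -5/3, 3], [0, 0, 0, 0]]

R1 := 1/3·R1
  [ 1  2  -5/3  3 ]
  [ 3  6    -5  9 ]
R2 := R2 − 3·R1
  [ 1  2  -5/3  3 ]
  [ 0  0     0  0 ]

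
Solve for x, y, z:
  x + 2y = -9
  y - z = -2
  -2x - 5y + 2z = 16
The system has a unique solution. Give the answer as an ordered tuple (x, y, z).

(3, -6, -4)

Form the augmented matrix and row-reduce:
  [  1   2   0  |  -9 ]
  [  0   1  -1  |  -2 ]
  [ -2  -5   2  |  16 ]
Add 2 times r1 to r3.
  [ 1   2   0  |  -9 ]
  [ 0   1  -1  |  -2 ]
  [ 0  -1   2  |  -2 ]
Add r2 to r3.
  [ 1  2   0  |  -9 ]
  [ 0  1  -1  |  -2 ]
  [ 0  0   1  |  -4 ]
Add r3 to r2.
  [ 1  2  0  |  -9 ]
  [ 0  1  0  |  -6 ]
  [ 0  0  1  |  -4 ]
Subtract 2 times r2 from r1.
  [ 1  0  0  |   3 ]
  [ 0  1  0  |  -6 ]
  [ 0  0  1  |  -4 ]
Reading off the last column: x = 3, y = -6, z = -4.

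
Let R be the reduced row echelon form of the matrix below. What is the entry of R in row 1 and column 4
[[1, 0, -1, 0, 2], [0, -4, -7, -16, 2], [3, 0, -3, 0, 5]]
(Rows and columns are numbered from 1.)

0

Subtract 3 times r1 from r3.
Multiply r2 by -1/4.
Multiply r3 by -1.
Add 1/2 times r3 to r2.
Subtract 2 times r3 from r1.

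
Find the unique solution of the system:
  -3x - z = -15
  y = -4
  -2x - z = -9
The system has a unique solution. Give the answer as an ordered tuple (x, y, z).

(6, -4, -3)

Form the augmented matrix and row-reduce:
  [ -3  0  -1  |  -15 ]
  [  0  1   0  |   -4 ]
  [ -2  0  -1  |   -9 ]
R1 → -1/3·R1
  [  1  0  1/3  |   5 ]
  [  0  1    0  |  -4 ]
  [ -2  0   -1  |  -9 ]
R3 → R3 + 2·R1
  [ 1  0   1/3  |   5 ]
  [ 0  1     0  |  -4 ]
  [ 0  0  -1/3  |   1 ]
R3 → -3·R3
  [ 1  0  1/3  |   5 ]
  [ 0  1    0  |  -4 ]
  [ 0  0    1  |  -3 ]
R1 → R1 − 1/3·R3
  [ 1  0  0  |   6 ]
  [ 0  1  0  |  -4 ]
  [ 0  0  1  |  -3 ]
Reading off the last column: x = 6, y = -4, z = -3.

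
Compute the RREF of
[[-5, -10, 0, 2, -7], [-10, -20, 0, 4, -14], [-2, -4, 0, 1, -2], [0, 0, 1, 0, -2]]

[[1, 2, 0, 0, 3], [0, 0, 1, 0, -2], [0, 0, 0, 1, 4], [0, 0, 0, 0, 0]]

r1 ← -1/5·r1
  [   1    2  0  -2/5  7/5 ]
  [ -10  -20  0     4  -14 ]
  [  -2   -4  0     1   -2 ]
  [   0    0  1     0   -2 ]
r2 ← r2 + 10·r1
  [  1   2  0  -2/5  7/5 ]
  [  0   0  0     0    0 ]
  [ -2  -4  0     1   -2 ]
  [  0   0  1     0   -2 ]
r3 ← r3 + 2·r1
  [ 1  2  0  -2/5  7/5 ]
  [ 0  0  0     0    0 ]
  [ 0  0  0   1/5  4/5 ]
  [ 0  0  1     0   -2 ]
r2 ↔ r4
  [ 1  2  0  -2/5  7/5 ]
  [ 0  0  1     0   -2 ]
  [ 0  0  0   1/5  4/5 ]
  [ 0  0  0     0    0 ]
r3 ← 5·r3
  [ 1  2  0  -2/5  7/5 ]
  [ 0  0  1     0   -2 ]
  [ 0  0  0     1    4 ]
  [ 0  0  0     0    0 ]
r1 ← r1 + 2/5·r3
  [ 1  2  0  0   3 ]
  [ 0  0  1  0  -2 ]
  [ 0  0  0  1   4 ]
  [ 0  0  0  0   0 ]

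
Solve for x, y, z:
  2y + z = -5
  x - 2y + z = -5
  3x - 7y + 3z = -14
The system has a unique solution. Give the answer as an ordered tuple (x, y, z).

Form the augmented matrix and row-reduce:
  [ 0   2  1  |   -5 ]
  [ 1  -2  1  |   -5 ]
  [ 3  -7  3  |  -14 ]
r1 ↔ r2
  [ 1  -2  1  |   -5 ]
  [ 0   2  1  |   -5 ]
  [ 3  -7  3  |  -14 ]
r3 → r3 − 3·r1
  [ 1  -2  1  |  -5 ]
  [ 0   2  1  |  -5 ]
  [ 0  -1  0  |   1 ]
r2 → 1/2·r2
  [ 1  -2    1  |    -5 ]
  [ 0   1  1/2  |  -5/2 ]
  [ 0  -1    0  |     1 ]
r3 → r3 + r2
  [ 1  -2    1  |    -5 ]
  [ 0   1  1/2  |  -5/2 ]
  [ 0   0  1/2  |  -3/2 ]
r3 → 2·r3
  [ 1  -2    1  |    -5 ]
  [ 0   1  1/2  |  -5/2 ]
  [ 0   0    1  |    -3 ]
r2 → r2 − 1/2·r3
  [ 1  -2  1  |  -5 ]
  [ 0   1  0  |  -1 ]
  [ 0   0  1  |  -3 ]
r1 → r1 − r3
  [ 1  -2  0  |  -2 ]
  [ 0   1  0  |  -1 ]
  [ 0   0  1  |  -3 ]
r1 → r1 + 2·r2
  [ 1  0  0  |  -4 ]
  [ 0  1  0  |  -1 ]
  [ 0  0  1  |  -3 ]
Reading off the last column: x = -4, y = -1, z = -3.

(-4, -1, -3)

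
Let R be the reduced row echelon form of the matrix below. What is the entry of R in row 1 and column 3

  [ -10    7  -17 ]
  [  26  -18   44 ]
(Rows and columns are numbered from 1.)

1

R1 := -1/10·R1
  [  1  -7/10  17/10 ]
  [ 26    -18     44 ]
R2 := R2 − 26·R1
  [ 1  -7/10  17/10 ]
  [ 0    1/5   -1/5 ]
R2 := 5·R2
  [ 1  -7/10  17/10 ]
  [ 0      1     -1 ]
R1 := R1 + 7/10·R2
  [ 1  0   1 ]
  [ 0  1  -1 ]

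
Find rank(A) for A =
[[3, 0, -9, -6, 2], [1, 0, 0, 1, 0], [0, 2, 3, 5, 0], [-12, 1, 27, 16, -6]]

ρ1 ← 1/3·ρ1
  [   1  0  -3  -2  2/3 ]
  [   1  0   0   1    0 ]
  [   0  2   3   5    0 ]
  [ -12  1  27  16   -6 ]
ρ2 ← ρ2 − ρ1
  [   1  0  -3  -2   2/3 ]
  [   0  0   3   3  -2/3 ]
  [   0  2   3   5     0 ]
  [ -12  1  27  16    -6 ]
ρ4 ← ρ4 + 12·ρ1
  [ 1  0  -3  -2   2/3 ]
  [ 0  0   3   3  -2/3 ]
  [ 0  2   3   5     0 ]
  [ 0  1  -9  -8     2 ]
ρ2 <-> ρ3
  [ 1  0  -3  -2   2/3 ]
  [ 0  2   3   5     0 ]
  [ 0  0   3   3  -2/3 ]
  [ 0  1  -9  -8     2 ]
ρ2 ← 1/2·ρ2
  [ 1  0   -3   -2   2/3 ]
  [ 0  1  3/2  5/2     0 ]
  [ 0  0    3    3  -2/3 ]
  [ 0  1   -9   -8     2 ]
ρ4 ← ρ4 − ρ2
  [ 1  0     -3     -2   2/3 ]
  [ 0  1    3/2    5/2     0 ]
  [ 0  0      3      3  -2/3 ]
  [ 0  0  -21/2  -21/2     2 ]
ρ3 ← 1/3·ρ3
  [ 1  0     -3     -2   2/3 ]
  [ 0  1    3/2    5/2     0 ]
  [ 0  0      1      1  -2/9 ]
  [ 0  0  -21/2  -21/2     2 ]
ρ4 ← ρ4 + 21/2·ρ3
  [ 1  0   -3   -2   2/3 ]
  [ 0  1  3/2  5/2     0 ]
  [ 0  0    1    1  -2/9 ]
  [ 0  0    0    0  -1/3 ]
ρ4 ← -3·ρ4
  [ 1  0   -3   -2   2/3 ]
  [ 0  1  3/2  5/2     0 ]
  [ 0  0    1    1  -2/9 ]
  [ 0  0    0    0     1 ]
ρ3 ← ρ3 + 2/9·ρ4
  [ 1  0   -3   -2  2/3 ]
  [ 0  1  3/2  5/2    0 ]
  [ 0  0    1    1    0 ]
  [ 0  0    0    0    1 ]
ρ1 ← ρ1 − 2/3·ρ4
  [ 1  0   -3   -2  0 ]
  [ 0  1  3/2  5/2  0 ]
  [ 0  0    1    1  0 ]
  [ 0  0    0    0  1 ]
ρ2 ← ρ2 − 3/2·ρ3
  [ 1  0  -3  -2  0 ]
  [ 0  1   0   1  0 ]
  [ 0  0   1   1  0 ]
  [ 0  0   0   0  1 ]
ρ1 ← ρ1 + 3·ρ3
  [ 1  0  0  1  0 ]
  [ 0  1  0  1  0 ]
  [ 0  0  1  1  0 ]
  [ 0  0  0  0  1 ]
The reduced form has 4 nonzero rows.

rank = 4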